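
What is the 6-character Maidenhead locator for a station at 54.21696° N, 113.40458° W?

DO34hf

Offset from 180°W / 90°S: lon 66.5954°, lat 144.2170°.
Field: 66.5954/20 → 3 → D, 144.2170/10 → 14 → O; chars DO.
Square: 6.5954/2 → 3, 4.2170/1 → 4; chars 34.
Subsquare: 0.5954/0.0833333 → 7 → h, 0.2170/0.0416667 → 5 → f; chars hf.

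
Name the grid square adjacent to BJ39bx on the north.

BK30ba

Latitude subsquare x = 23; +1 → 24, wraps to 0 = a, carry into square.
Latitude square 9; +1 → 10, wraps to 0, carry into field.
Latitude field J = 9; +1 → 10 = K.
The longitude characters are unchanged.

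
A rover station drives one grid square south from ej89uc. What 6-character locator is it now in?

EJ89ub

Latitude subsquare c = 2; −1 → 1 = b.
The longitude characters are unchanged.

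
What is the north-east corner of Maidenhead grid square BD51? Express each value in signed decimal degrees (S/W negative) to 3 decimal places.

-58.000, -148.000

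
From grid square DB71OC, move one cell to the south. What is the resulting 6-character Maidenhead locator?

Latitude subsquare c = 2; −1 → 1 = b.
The longitude characters are unchanged.

DB71ob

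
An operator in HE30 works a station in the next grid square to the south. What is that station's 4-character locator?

Latitude square 0; −1 → -1, wraps to 9, carry into field.
Latitude field E = 4; −1 → 3 = D.
The longitude characters are unchanged.

HD39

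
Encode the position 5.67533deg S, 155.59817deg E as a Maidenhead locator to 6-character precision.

QI74th

Shift to the Maidenhead origin (180°W, 90°S): lon 335.5982, lat 84.3247.
Field: lon ⌊335.5982/20⌋ = 16 → Q; lat ⌊84.3247/10⌋ = 8 → I.
Square: lon ⌊15.5982/2⌋ = 7; lat ⌊4.3247/1⌋ = 4.
Subsquare: lon ⌊1.5982/0.0833333⌋ = 19 → t; lat ⌊0.3247/0.0416667⌋ = 7 → h.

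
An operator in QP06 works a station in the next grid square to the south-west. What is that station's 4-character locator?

PP95

Longitude square 0; −1 → -1, wraps to 9, carry into field.
Longitude field Q = 16; −1 → 15 = P.
Latitude square 6; −1 → 5.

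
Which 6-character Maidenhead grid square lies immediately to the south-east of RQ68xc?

RQ78ab

Longitude subsquare x = 23; +1 → 24, wraps to 0 = a, carry into square.
Longitude square 6; +1 → 7.
Latitude subsquare c = 2; −1 → 1 = b.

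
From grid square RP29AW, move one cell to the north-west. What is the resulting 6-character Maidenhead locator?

RP19xx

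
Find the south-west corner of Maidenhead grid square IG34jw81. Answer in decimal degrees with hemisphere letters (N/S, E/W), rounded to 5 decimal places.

Field I=8, G=6: +8·20° lon, +6·10° lat → SW at lon -20°, lat -30°.
Square 3, 4: +3·2° lon, +4·1° lat → SW at lon -14°, lat -26°.
Subsquare j=9, w=22: +9·0.0833333° lon, +22·0.0416667° lat → SW at lon -13.25°, lat -25.0833°.
Extended square 8, 1: +8·0.00833333° lon, +1·0.00416667° lat → SW at lon -13.1833°, lat -25.0792°.
latitude 25.07917° S, longitude 13.18333° W.

25.07917° S, 13.18333° W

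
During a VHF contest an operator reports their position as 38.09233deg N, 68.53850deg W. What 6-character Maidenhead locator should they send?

FM58rc

Shift to the Maidenhead origin (180°W, 90°S): lon 111.4615, lat 128.0923.
Field: lon ⌊111.4615/20⌋ = 5 → F; lat ⌊128.0923/10⌋ = 12 → M.
Square: lon ⌊11.4615/2⌋ = 5; lat ⌊8.0923/1⌋ = 8.
Subsquare: lon ⌊1.4615/0.0833333⌋ = 17 → r; lat ⌊0.0923/0.0416667⌋ = 2 → c.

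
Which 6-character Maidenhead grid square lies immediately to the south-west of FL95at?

FL85xs

Longitude subsquare a = 0; −1 → -1, wraps to 23 = x, carry into square.
Longitude square 9; −1 → 8.
Latitude subsquare t = 19; −1 → 18 = s.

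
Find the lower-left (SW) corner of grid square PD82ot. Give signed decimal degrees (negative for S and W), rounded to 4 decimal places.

-57.2083, 137.1667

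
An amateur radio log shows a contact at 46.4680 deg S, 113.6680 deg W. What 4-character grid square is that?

Add 180° to longitude and 90° to latitude: 66.33, 43.53.
Field: lon ⌊66.33/20⌋ = 3 → D; lat ⌊43.53/10⌋ = 4 → E.
Square: lon ⌊6.33/2⌋ = 3; lat ⌊3.53/1⌋ = 3.

DE33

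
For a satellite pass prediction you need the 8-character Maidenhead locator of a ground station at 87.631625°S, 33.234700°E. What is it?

KA62oi88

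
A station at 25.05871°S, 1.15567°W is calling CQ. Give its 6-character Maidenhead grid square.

IG94kw

Offset from 180°W / 90°S: lon 178.8443°, lat 64.9413°.
Field: lon ⌊178.8443/20⌋ = 8 → I; lat ⌊64.9413/10⌋ = 6 → G.
Square: lon ⌊18.8443/2⌋ = 9; lat ⌊4.9413/1⌋ = 4.
Subsquare: lon ⌊0.8443/0.0833333⌋ = 10 → k; lat ⌊0.9413/0.0416667⌋ = 22 → w.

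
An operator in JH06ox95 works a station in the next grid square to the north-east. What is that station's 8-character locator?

JH06px06

Longitude extended square 9; +1 → 10, wraps to 0, carry into subsquare.
Longitude subsquare o = 14; +1 → 15 = p.
Latitude extended square 5; +1 → 6.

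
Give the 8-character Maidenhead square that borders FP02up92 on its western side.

FP02up82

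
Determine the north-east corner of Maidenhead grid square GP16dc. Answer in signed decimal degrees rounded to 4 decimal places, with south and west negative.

Field G=6, P=15: +6·20° lon, +15·10° lat → SW at lon -60°, lat 60°.
Square 1, 6: +1·2° lon, +6·1° lat → SW at lon -58°, lat 66°.
Subsquare d=3, c=2: +3·0.0833333° lon, +2·0.0416667° lat → SW at lon -57.75°, lat 66.0833°.
Cell spans 0.0833333° lon × 0.0416667° lat. NE corner is SW corner plus one full cell.
latitude 66.1250, longitude -57.6667.

66.1250, -57.6667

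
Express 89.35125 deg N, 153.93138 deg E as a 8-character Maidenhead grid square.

Shift to the Maidenhead origin (180°W, 90°S): lon 333.93138, lat 179.35125.
Field: 333.93138/20 → 16 → Q, 179.35125/10 → 17 → R; chars QR.
Square: 13.93138/2 → 6, 9.35125/1 → 9; chars 69.
Subsquare: 1.93138/0.0833333 → 23 → x, 0.35125/0.0416667 → 8 → i; chars xi.
Extended square: 0.01471/0.00833333 → 1, 0.01792/0.00416667 → 4; chars 14.

QR69xi14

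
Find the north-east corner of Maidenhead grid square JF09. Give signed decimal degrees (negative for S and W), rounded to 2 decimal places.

-30.00, 2.00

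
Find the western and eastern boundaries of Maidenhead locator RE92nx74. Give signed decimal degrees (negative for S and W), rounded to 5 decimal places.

Field R=17, E=4: +17·20° lon, +4·10° lat → SW at lon 160°, lat -50°.
Square 9, 2: +9·2° lon, +2·1° lat → SW at lon 178°, lat -48°.
Subsquare n=13, x=23: +13·0.0833333° lon, +23·0.0416667° lat → SW at lon 179.083°, lat -47.0417°.
Extended square 7, 4: +7·0.00833333° lon, +4·0.00416667° lat → SW at lon 179.142°, lat -47.025°.
Cell spans 0.00833333° lon × 0.00416667° lat.
west 179.14167, east 179.15000.

179.14167, 179.15000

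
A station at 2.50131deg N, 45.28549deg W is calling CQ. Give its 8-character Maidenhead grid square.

GJ72im50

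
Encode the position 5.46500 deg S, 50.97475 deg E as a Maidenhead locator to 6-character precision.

Shift to the Maidenhead origin (180°W, 90°S): lon 230.9748, lat 84.5350.
Field: lon ⌊230.9748/20⌋ = 11 → L; lat ⌊84.5350/10⌋ = 8 → I.
Square: lon ⌊10.9748/2⌋ = 5; lat ⌊4.5350/1⌋ = 4.
Subsquare: lon ⌊0.9748/0.0833333⌋ = 11 → l; lat ⌊0.5350/0.0416667⌋ = 12 → m.

LI54lm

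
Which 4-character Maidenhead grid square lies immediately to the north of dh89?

DI80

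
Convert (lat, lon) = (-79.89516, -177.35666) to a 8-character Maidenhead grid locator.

Shift to the Maidenhead origin (180°W, 90°S): lon 2.64334, lat 10.10484.
Field: 2.64334/20 → 0 → A, 10.10484/10 → 1 → B; chars AB.
Square: 2.64334/2 → 1, 0.10484/1 → 0; chars 10.
Subsquare: 0.64334/0.0833333 → 7 → h, 0.10484/0.0416667 → 2 → c; chars hc.
Extended square: 0.06001/0.00833333 → 7, 0.02151/0.00416667 → 5; chars 75.

AB10hc75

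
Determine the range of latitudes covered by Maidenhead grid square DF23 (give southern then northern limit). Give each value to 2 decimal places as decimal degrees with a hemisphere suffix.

37.00° S, 36.00° S

Field D=3, F=5: +3·20° lon, +5·10° lat → SW at lon -120°, lat -40°.
Square 2, 3: +2·2° lon, +3·1° lat → SW at lon -116°, lat -37°.
Cell spans 2° lon × 1° lat.
south 37.00° S, north 36.00° S.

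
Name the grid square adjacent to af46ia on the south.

AF45ix

Latitude subsquare a = 0; −1 → -1, wraps to 23 = x, carry into square.
Latitude square 6; −1 → 5.
The longitude characters are unchanged.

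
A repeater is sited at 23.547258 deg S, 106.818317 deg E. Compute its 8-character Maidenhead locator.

Add 180° to longitude and 90° to latitude: 286.81832, 66.45274.
Field: lon ⌊286.81832/20⌋ = 14 → O; lat ⌊66.45274/10⌋ = 6 → G.
Square: lon ⌊6.81832/2⌋ = 3; lat ⌊6.45274/1⌋ = 6.
Subsquare: lon ⌊0.81832/0.0833333⌋ = 9 → j; lat ⌊0.45274/0.0416667⌋ = 10 → k.
Extended square: lon ⌊0.06832/0.00833333⌋ = 8; lat ⌊0.03608/0.00416667⌋ = 8.

OG36jk88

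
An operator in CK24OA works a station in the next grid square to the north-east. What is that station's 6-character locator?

Longitude subsquare o = 14; +1 → 15 = p.
Latitude subsquare a = 0; +1 → 1 = b.

CK24pb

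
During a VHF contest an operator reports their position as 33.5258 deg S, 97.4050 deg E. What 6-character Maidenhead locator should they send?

Offset from 180°W / 90°S: lon 277.4050°, lat 56.4742°.
Field: lon ⌊277.4050/20⌋ = 13 → N; lat ⌊56.4742/10⌋ = 5 → F.
Square: lon ⌊17.4050/2⌋ = 8; lat ⌊6.4742/1⌋ = 6.
Subsquare: lon ⌊1.4050/0.0833333⌋ = 16 → q; lat ⌊0.4742/0.0416667⌋ = 11 → l.

NF86ql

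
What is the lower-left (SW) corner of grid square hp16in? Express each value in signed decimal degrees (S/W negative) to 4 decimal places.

66.5417, -37.3333

Field H=7, P=15: +7·20° lon, +15·10° lat → SW at lon -40°, lat 60°.
Square 1, 6: +1·2° lon, +6·1° lat → SW at lon -38°, lat 66°.
Subsquare i=8, n=13: +8·0.0833333° lon, +13·0.0416667° lat → SW at lon -37.3333°, lat 66.5417°.
latitude 66.5417, longitude -37.3333.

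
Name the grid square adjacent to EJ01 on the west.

DJ91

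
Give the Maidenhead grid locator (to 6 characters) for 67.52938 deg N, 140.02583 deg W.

BP97xm

Offset from 180°W / 90°S: lon 39.9742°, lat 157.5294°.
Field: 39.9742/20 → 1 → B, 157.5294/10 → 15 → P; chars BP.
Square: 19.9742/2 → 9, 7.5294/1 → 7; chars 97.
Subsquare: 1.9742/0.0833333 → 23 → x, 0.5294/0.0416667 → 12 → m; chars xm.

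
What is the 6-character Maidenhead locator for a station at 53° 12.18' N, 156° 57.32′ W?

Offset from 180°W / 90°S: lon 23.0447°, lat 143.2030°.
Field (20°×10°, letters A–R): 23.0447/20 → 1 → B, 143.2030/10 → 14 → O; chars BO.
Square (2°×1°, digits 0–9): 3.0447/2 → 1, 3.2030/1 → 3; chars 13.
Subsquare (5′×2.5′, letters a–x): 1.0447/0.0833333 → 12 → m, 0.2030/0.0416667 → 4 → e; chars me.

BO13me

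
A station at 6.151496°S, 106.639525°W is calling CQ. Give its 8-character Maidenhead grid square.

DI63qu33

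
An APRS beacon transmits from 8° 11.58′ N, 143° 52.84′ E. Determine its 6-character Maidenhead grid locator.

QJ18we

Shift to the Maidenhead origin (180°W, 90°S): lon 323.8807, lat 98.1930.
Field: lon ⌊323.8807/20⌋ = 16 → Q; lat ⌊98.1930/10⌋ = 9 → J.
Square: lon ⌊3.8807/2⌋ = 1; lat ⌊8.1930/1⌋ = 8.
Subsquare: lon ⌊1.8807/0.0833333⌋ = 22 → w; lat ⌊0.1930/0.0416667⌋ = 4 → e.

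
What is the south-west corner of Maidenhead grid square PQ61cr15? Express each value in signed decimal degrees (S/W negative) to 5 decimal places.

Field P=15, Q=16: +15·20° lon, +16·10° lat → SW at lon 120°, lat 70°.
Square 6, 1: +6·2° lon, +1·1° lat → SW at lon 132°, lat 71°.
Subsquare c=2, r=17: +2·0.0833333° lon, +17·0.0416667° lat → SW at lon 132.167°, lat 71.7083°.
Extended square 1, 5: +1·0.00833333° lon, +5·0.00416667° lat → SW at lon 132.175°, lat 71.7292°.
latitude 71.72917, longitude 132.17500.

71.72917, 132.17500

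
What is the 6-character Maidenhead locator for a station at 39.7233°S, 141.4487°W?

BF90gg

Add 180° to longitude and 90° to latitude: 38.5513, 50.2767.
Field: 38.5513/20 → 1 → B, 50.2767/10 → 5 → F; chars BF.
Square: 18.5513/2 → 9, 0.2767/1 → 0; chars 90.
Subsquare: 0.5513/0.0833333 → 6 → g, 0.2767/0.0416667 → 6 → g; chars gg.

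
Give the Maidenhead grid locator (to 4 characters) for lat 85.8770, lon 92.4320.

NR65

Add 180° to longitude and 90° to latitude: 272.43, 175.88.
Field (20°×10°, letters A–R): 272.43/20 → 13 → N, 175.88/10 → 17 → R; chars NR.
Square (2°×1°, digits 0–9): 12.43/2 → 6, 5.88/1 → 5; chars 65.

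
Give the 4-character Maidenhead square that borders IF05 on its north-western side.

HF96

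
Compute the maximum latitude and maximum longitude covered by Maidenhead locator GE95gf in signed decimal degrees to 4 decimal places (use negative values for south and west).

-44.7500, -41.4167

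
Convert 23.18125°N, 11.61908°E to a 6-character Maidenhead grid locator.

Offset from 180°W / 90°S: lon 191.6191°, lat 113.1813°.
Field (20°×10°, letters A–R): 191.6191/20 → 9 → J, 113.1813/10 → 11 → L; chars JL.
Square (2°×1°, digits 0–9): 11.6191/2 → 5, 3.1813/1 → 3; chars 53.
Subsquare (5′×2.5′, letters a–x): 1.6191/0.0833333 → 19 → t, 0.1813/0.0416667 → 4 → e; chars te.

JL53te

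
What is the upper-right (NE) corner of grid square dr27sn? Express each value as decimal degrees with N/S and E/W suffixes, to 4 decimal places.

87.5833° N, 114.4167° W

Field D=3, R=17: +3·20° lon, +17·10° lat → SW at lon -120°, lat 80°.
Square 2, 7: +2·2° lon, +7·1° lat → SW at lon -116°, lat 87°.
Subsquare s=18, n=13: +18·0.0833333° lon, +13·0.0416667° lat → SW at lon -114.5°, lat 87.5417°.
Cell spans 0.0833333° lon × 0.0416667° lat. NE corner is SW corner plus one full cell.
latitude 87.5833° N, longitude 114.4167° W.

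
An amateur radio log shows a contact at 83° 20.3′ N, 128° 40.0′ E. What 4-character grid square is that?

PR43

Shift to the Maidenhead origin (180°W, 90°S): lon 308.67, lat 173.34.
Field: lon ⌊308.67/20⌋ = 15 → P; lat ⌊173.34/10⌋ = 17 → R.
Square: lon ⌊8.67/2⌋ = 4; lat ⌊3.34/1⌋ = 3.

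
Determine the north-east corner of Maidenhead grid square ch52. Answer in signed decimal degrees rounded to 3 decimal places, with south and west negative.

Field C=2, H=7: +2·20° lon, +7·10° lat → SW at lon -140°, lat -20°.
Square 5, 2: +5·2° lon, +2·1° lat → SW at lon -130°, lat -18°.
Cell spans 2° lon × 1° lat. NE corner is SW corner plus one full cell.
latitude -17.000, longitude -128.000.

-17.000, -128.000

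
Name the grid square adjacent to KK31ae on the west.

Longitude subsquare a = 0; −1 → -1, wraps to 23 = x, carry into square.
Longitude square 3; −1 → 2.
The latitude characters are unchanged.

KK21xe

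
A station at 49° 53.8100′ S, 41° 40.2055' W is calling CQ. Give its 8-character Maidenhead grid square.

Add 180° to longitude and 90° to latitude: 138.32991, 40.10317.
Field: 138.32991/20 → 6 → G, 40.10317/10 → 4 → E; chars GE.
Square: 18.32991/2 → 9, 0.10317/1 → 0; chars 90.
Subsquare: 0.32991/0.0833333 → 3 → d, 0.10317/0.0416667 → 2 → c; chars dc.
Extended square: 0.07991/0.00833333 → 9, 0.01983/0.00416667 → 4; chars 94.

GE90dc94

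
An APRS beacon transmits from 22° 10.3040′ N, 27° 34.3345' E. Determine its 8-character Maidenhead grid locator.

Add 180° to longitude and 90° to latitude: 207.57224, 112.17173.
Field: 207.57224/20 → 10 → K, 112.17173/10 → 11 → L; chars KL.
Square: 7.57224/2 → 3, 2.17173/1 → 2; chars 32.
Subsquare: 1.57224/0.0833333 → 18 → s, 0.17173/0.0416667 → 4 → e; chars se.
Extended square: 0.07224/0.00833333 → 8, 0.00507/0.00416667 → 1; chars 81.

KL32se81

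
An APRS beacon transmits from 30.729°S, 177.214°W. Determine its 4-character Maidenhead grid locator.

Shift to the Maidenhead origin (180°W, 90°S): lon 2.79, lat 59.27.
Field: 2.79/20 → 0 → A, 59.27/10 → 5 → F; chars AF.
Square: 2.79/2 → 1, 9.27/1 → 9; chars 19.

AF19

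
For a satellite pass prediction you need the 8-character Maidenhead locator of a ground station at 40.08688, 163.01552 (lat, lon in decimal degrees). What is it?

RN10mc10

Shift to the Maidenhead origin (180°W, 90°S): lon 343.01552, lat 130.08688.
Field: lon ⌊343.01552/20⌋ = 17 → R; lat ⌊130.08688/10⌋ = 13 → N.
Square: lon ⌊3.01552/2⌋ = 1; lat ⌊0.08688/1⌋ = 0.
Subsquare: lon ⌊1.01552/0.0833333⌋ = 12 → m; lat ⌊0.08688/0.0416667⌋ = 2 → c.
Extended square: lon ⌊0.01552/0.00833333⌋ = 1; lat ⌊0.00355/0.00416667⌋ = 0.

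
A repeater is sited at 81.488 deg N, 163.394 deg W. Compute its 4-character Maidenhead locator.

AR81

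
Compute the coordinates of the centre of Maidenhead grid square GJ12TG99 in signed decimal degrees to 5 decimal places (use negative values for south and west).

Field G=6, J=9: +6·20° lon, +9·10° lat → SW at lon -60°, lat 0°.
Square 1, 2: +1·2° lon, +2·1° lat → SW at lon -58°, lat 2°.
Subsquare t=19, g=6: +19·0.0833333° lon, +6·0.0416667° lat → SW at lon -56.4167°, lat 2.25°.
Extended square 9, 9: +9·0.00833333° lon, +9·0.00416667° lat → SW at lon -56.3417°, lat 2.2875°.
Cell spans 0.00833333° lon × 0.00416667° lat. Centre is SW corner plus half of each.
latitude 2.28958, longitude -56.33750.

2.28958, -56.33750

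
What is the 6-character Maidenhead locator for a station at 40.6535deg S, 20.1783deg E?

KE09ci

Offset from 180°W / 90°S: lon 200.1783°, lat 49.3465°.
Field: 200.1783/20 → 10 → K, 49.3465/10 → 4 → E; chars KE.
Square: 0.1783/2 → 0, 9.3465/1 → 9; chars 09.
Subsquare: 0.1783/0.0833333 → 2 → c, 0.3465/0.0416667 → 8 → i; chars ci.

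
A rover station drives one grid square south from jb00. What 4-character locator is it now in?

JA09

Latitude square 0; −1 → -1, wraps to 9, carry into field.
Latitude field B = 1; −1 → 0 = A.
The longitude characters are unchanged.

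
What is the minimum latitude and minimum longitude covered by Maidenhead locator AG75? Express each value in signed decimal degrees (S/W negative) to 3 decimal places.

Field A=0, G=6: +0·20° lon, +6·10° lat → SW at lon -180°, lat -30°.
Square 7, 5: +7·2° lon, +5·1° lat → SW at lon -166°, lat -25°.
latitude -25.000, longitude -166.000.

-25.000, -166.000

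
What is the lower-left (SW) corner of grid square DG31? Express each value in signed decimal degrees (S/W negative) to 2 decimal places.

-29.00, -114.00

Field D=3, G=6: +3·20° lon, +6·10° lat → SW at lon -120°, lat -30°.
Square 3, 1: +3·2° lon, +1·1° lat → SW at lon -114°, lat -29°.
latitude -29.00, longitude -114.00.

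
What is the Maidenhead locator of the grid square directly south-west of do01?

CO90

Longitude square 0; −1 → -1, wraps to 9, carry into field.
Longitude field D = 3; −1 → 2 = C.
Latitude square 1; −1 → 0.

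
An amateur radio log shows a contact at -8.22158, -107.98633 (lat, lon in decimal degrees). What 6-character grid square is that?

DI61as

Offset from 180°W / 90°S: lon 72.0137°, lat 81.7784°.
Field: lon ⌊72.0137/20⌋ = 3 → D; lat ⌊81.7784/10⌋ = 8 → I.
Square: lon ⌊12.0137/2⌋ = 6; lat ⌊1.7784/1⌋ = 1.
Subsquare: lon ⌊0.0137/0.0833333⌋ = 0 → a; lat ⌊0.7784/0.0416667⌋ = 18 → s.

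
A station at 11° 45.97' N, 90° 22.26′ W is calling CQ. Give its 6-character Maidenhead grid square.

EK41ts

Offset from 180°W / 90°S: lon 89.6290°, lat 101.7662°.
Field: lon ⌊89.6290/20⌋ = 4 → E; lat ⌊101.7662/10⌋ = 10 → K.
Square: lon ⌊9.6290/2⌋ = 4; lat ⌊1.7662/1⌋ = 1.
Subsquare: lon ⌊1.6290/0.0833333⌋ = 19 → t; lat ⌊0.7662/0.0416667⌋ = 18 → s.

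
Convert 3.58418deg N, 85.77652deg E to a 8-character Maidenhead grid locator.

Offset from 180°W / 90°S: lon 265.77652°, lat 93.58418°.
Field: lon ⌊265.77652/20⌋ = 13 → N; lat ⌊93.58418/10⌋ = 9 → J.
Square: lon ⌊5.77652/2⌋ = 2; lat ⌊3.58418/1⌋ = 3.
Subsquare: lon ⌊1.77652/0.0833333⌋ = 21 → v; lat ⌊0.58418/0.0416667⌋ = 14 → o.
Extended square: lon ⌊0.02652/0.00833333⌋ = 3; lat ⌊0.00085/0.00416667⌋ = 0.

NJ23vo30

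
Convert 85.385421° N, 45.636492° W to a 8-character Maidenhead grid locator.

Add 180° to longitude and 90° to latitude: 134.36351, 175.38542.
Field (20°×10°, letters A–R): lon ⌊134.36351/20⌋ = 6 → G; lat ⌊175.38542/10⌋ = 17 → R.
Square (2°×1°, digits 0–9): lon ⌊14.36351/2⌋ = 7; lat ⌊5.38542/1⌋ = 5.
Subsquare (5′×2.5′, letters a–x): lon ⌊0.36351/0.0833333⌋ = 4 → e; lat ⌊0.38542/0.0416667⌋ = 9 → j.
Extended square (30″×15″, digits 0–9): lon ⌊0.03017/0.00833333⌋ = 3; lat ⌊0.01042/0.00416667⌋ = 2.

GR75ej32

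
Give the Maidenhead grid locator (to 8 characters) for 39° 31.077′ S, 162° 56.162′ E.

Add 180° to longitude and 90° to latitude: 342.93603, 50.48205.
Field: 342.93603/20 → 17 → R, 50.48205/10 → 5 → F; chars RF.
Square: 2.93603/2 → 1, 0.48205/1 → 0; chars 10.
Subsquare: 0.93603/0.0833333 → 11 → l, 0.48205/0.0416667 → 11 → l; chars ll.
Extended square: 0.01937/0.00833333 → 2, 0.02372/0.00416667 → 5; chars 25.

RF10ll25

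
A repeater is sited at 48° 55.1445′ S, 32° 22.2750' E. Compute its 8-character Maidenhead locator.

KE61eb49

Add 180° to longitude and 90° to latitude: 212.37125, 41.08093.
Field: lon ⌊212.37125/20⌋ = 10 → K; lat ⌊41.08093/10⌋ = 4 → E.
Square: lon ⌊12.37125/2⌋ = 6; lat ⌊1.08093/1⌋ = 1.
Subsquare: lon ⌊0.37125/0.0833333⌋ = 4 → e; lat ⌊0.08093/0.0416667⌋ = 1 → b.
Extended square: lon ⌊0.03792/0.00833333⌋ = 4; lat ⌊0.03926/0.00416667⌋ = 9.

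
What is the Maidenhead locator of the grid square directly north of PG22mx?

Latitude subsquare x = 23; +1 → 24, wraps to 0 = a, carry into square.
Latitude square 2; +1 → 3.
The longitude characters are unchanged.

PG23ma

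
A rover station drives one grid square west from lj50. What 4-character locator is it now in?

Longitude square 5; −1 → 4.
The latitude characters are unchanged.

LJ40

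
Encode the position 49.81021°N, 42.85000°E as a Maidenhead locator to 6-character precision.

LN19kt

Offset from 180°W / 90°S: lon 222.8500°, lat 139.8102°.
Field: 222.8500/20 → 11 → L, 139.8102/10 → 13 → N; chars LN.
Square: 2.8500/2 → 1, 9.8102/1 → 9; chars 19.
Subsquare: 0.8500/0.0833333 → 10 → k, 0.8102/0.0416667 → 19 → t; chars kt.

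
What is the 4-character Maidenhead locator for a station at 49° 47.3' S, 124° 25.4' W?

CE70

Offset from 180°W / 90°S: lon 55.58°, lat 40.21°.
Field: 55.58/20 → 2 → C, 40.21/10 → 4 → E; chars CE.
Square: 15.58/2 → 7, 0.21/1 → 0; chars 70.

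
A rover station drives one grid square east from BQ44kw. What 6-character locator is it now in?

BQ44lw

Longitude subsquare k = 10; +1 → 11 = l.
The latitude characters are unchanged.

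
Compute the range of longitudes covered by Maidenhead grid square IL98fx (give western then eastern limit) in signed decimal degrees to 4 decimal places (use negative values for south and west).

-1.5833, -1.5000

Field I=8, L=11: +8·20° lon, +11·10° lat → SW at lon -20°, lat 20°.
Square 9, 8: +9·2° lon, +8·1° lat → SW at lon -2°, lat 28°.
Subsquare f=5, x=23: +5·0.0833333° lon, +23·0.0416667° lat → SW at lon -1.58333°, lat 28.9583°.
Cell spans 0.0833333° lon × 0.0416667° lat.
west -1.5833, east -1.5000.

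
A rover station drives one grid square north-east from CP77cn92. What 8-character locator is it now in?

CP77dn03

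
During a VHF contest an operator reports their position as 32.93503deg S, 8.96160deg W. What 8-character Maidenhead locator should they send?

IF57mb45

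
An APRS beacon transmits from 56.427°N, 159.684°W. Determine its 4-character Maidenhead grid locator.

BO06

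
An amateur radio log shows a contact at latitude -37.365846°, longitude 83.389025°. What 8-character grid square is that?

NF12qp62

Offset from 180°W / 90°S: lon 263.38903°, lat 52.63415°.
Field (20°×10°, letters A–R): 263.38903/20 → 13 → N, 52.63415/10 → 5 → F; chars NF.
Square (2°×1°, digits 0–9): 3.38903/2 → 1, 2.63415/1 → 2; chars 12.
Subsquare (5′×2.5′, letters a–x): 1.38903/0.0833333 → 16 → q, 0.63415/0.0416667 → 15 → p; chars qp.
Extended square (30″×15″, digits 0–9): 0.05569/0.00833333 → 6, 0.00915/0.00416667 → 2; chars 62.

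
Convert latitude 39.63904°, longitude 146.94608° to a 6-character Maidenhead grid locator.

Shift to the Maidenhead origin (180°W, 90°S): lon 326.9461, lat 129.6390.
Field: lon ⌊326.9461/20⌋ = 16 → Q; lat ⌊129.6390/10⌋ = 12 → M.
Square: lon ⌊6.9461/2⌋ = 3; lat ⌊9.6390/1⌋ = 9.
Subsquare: lon ⌊0.9461/0.0833333⌋ = 11 → l; lat ⌊0.6390/0.0416667⌋ = 15 → p.

QM39lp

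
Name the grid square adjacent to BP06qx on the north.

BP07qa

Latitude subsquare x = 23; +1 → 24, wraps to 0 = a, carry into square.
Latitude square 6; +1 → 7.
The longitude characters are unchanged.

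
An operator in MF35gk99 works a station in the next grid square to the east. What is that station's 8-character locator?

MF35hk09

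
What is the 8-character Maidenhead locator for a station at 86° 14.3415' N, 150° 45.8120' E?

QR56jf17

Shift to the Maidenhead origin (180°W, 90°S): lon 330.76353, lat 176.23902.
Field: lon ⌊330.76353/20⌋ = 16 → Q; lat ⌊176.23902/10⌋ = 17 → R.
Square: lon ⌊10.76353/2⌋ = 5; lat ⌊6.23902/1⌋ = 6.
Subsquare: lon ⌊0.76353/0.0833333⌋ = 9 → j; lat ⌊0.23902/0.0416667⌋ = 5 → f.
Extended square: lon ⌊0.01353/0.00833333⌋ = 1; lat ⌊0.03069/0.00416667⌋ = 7.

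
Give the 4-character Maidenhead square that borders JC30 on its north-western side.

JC21

Longitude square 3; −1 → 2.
Latitude square 0; +1 → 1.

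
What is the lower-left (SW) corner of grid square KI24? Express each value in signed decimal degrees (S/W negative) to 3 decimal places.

-6.000, 24.000

Field K=10, I=8: +10·20° lon, +8·10° lat → SW at lon 20°, lat -10°.
Square 2, 4: +2·2° lon, +4·1° lat → SW at lon 24°, lat -6°.
latitude -6.000, longitude 24.000.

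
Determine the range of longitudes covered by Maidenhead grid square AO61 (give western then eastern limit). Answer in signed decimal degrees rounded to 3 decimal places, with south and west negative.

-168.000, -166.000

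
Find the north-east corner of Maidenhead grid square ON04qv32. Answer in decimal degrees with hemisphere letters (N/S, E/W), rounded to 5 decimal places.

44.88750° N, 101.36667° E

Field O=14, N=13: +14·20° lon, +13·10° lat → SW at lon 100°, lat 40°.
Square 0, 4: +0·2° lon, +4·1° lat → SW at lon 100°, lat 44°.
Subsquare q=16, v=21: +16·0.0833333° lon, +21·0.0416667° lat → SW at lon 101.333°, lat 44.875°.
Extended square 3, 2: +3·0.00833333° lon, +2·0.00416667° lat → SW at lon 101.358°, lat 44.8833°.
Cell spans 0.00833333° lon × 0.00416667° lat. NE corner is SW corner plus one full cell.
latitude 44.88750° N, longitude 101.36667° E.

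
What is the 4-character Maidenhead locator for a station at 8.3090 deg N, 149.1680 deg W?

Add 180° to longitude and 90° to latitude: 30.83, 98.31.
Field: 30.83/20 → 1 → B, 98.31/10 → 9 → J; chars BJ.
Square: 10.83/2 → 5, 8.31/1 → 8; chars 58.

BJ58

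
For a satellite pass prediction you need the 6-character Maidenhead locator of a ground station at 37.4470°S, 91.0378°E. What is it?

NF52mn

Add 180° to longitude and 90° to latitude: 271.0378, 52.5530.
Field: lon ⌊271.0378/20⌋ = 13 → N; lat ⌊52.5530/10⌋ = 5 → F.
Square: lon ⌊11.0378/2⌋ = 5; lat ⌊2.5530/1⌋ = 2.
Subsquare: lon ⌊1.0378/0.0833333⌋ = 12 → m; lat ⌊0.5530/0.0416667⌋ = 13 → n.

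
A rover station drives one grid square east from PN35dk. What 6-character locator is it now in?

Longitude subsquare d = 3; +1 → 4 = e.
The latitude characters are unchanged.

PN35ek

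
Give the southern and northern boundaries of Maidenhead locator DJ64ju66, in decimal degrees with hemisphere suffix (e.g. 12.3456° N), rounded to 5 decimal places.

4.85833° N, 4.86250° N

Field D=3, J=9: +3·20° lon, +9·10° lat → SW at lon -120°, lat 0°.
Square 6, 4: +6·2° lon, +4·1° lat → SW at lon -108°, lat 4°.
Subsquare j=9, u=20: +9·0.0833333° lon, +20·0.0416667° lat → SW at lon -107.25°, lat 4.83333°.
Extended square 6, 6: +6·0.00833333° lon, +6·0.00416667° lat → SW at lon -107.2°, lat 4.85833°.
Cell spans 0.00833333° lon × 0.00416667° lat.
south 4.85833° N, north 4.86250° N.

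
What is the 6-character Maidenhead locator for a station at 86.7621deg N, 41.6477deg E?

LR06ts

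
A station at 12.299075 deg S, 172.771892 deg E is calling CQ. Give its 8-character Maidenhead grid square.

RH67jq28

Add 180° to longitude and 90° to latitude: 352.77189, 77.70092.
Field (20°×10°, letters A–R): 352.77189/20 → 17 → R, 77.70092/10 → 7 → H; chars RH.
Square (2°×1°, digits 0–9): 12.77189/2 → 6, 7.70092/1 → 7; chars 67.
Subsquare (5′×2.5′, letters a–x): 0.77189/0.0833333 → 9 → j, 0.70092/0.0416667 → 16 → q; chars jq.
Extended square (30″×15″, digits 0–9): 0.02189/0.00833333 → 2, 0.03426/0.00416667 → 8; chars 28.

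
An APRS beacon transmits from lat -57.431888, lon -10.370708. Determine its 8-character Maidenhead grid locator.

ID42tn56

Offset from 180°W / 90°S: lon 169.62929°, lat 32.56811°.
Field (20°×10°, letters A–R): lon ⌊169.62929/20⌋ = 8 → I; lat ⌊32.56811/10⌋ = 3 → D.
Square (2°×1°, digits 0–9): lon ⌊9.62929/2⌋ = 4; lat ⌊2.56811/1⌋ = 2.
Subsquare (5′×2.5′, letters a–x): lon ⌊1.62929/0.0833333⌋ = 19 → t; lat ⌊0.56811/0.0416667⌋ = 13 → n.
Extended square (30″×15″, digits 0–9): lon ⌊0.04596/0.00833333⌋ = 5; lat ⌊0.02645/0.00416667⌋ = 6.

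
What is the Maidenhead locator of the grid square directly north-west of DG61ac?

DG51xd

Longitude subsquare a = 0; −1 → -1, wraps to 23 = x, carry into square.
Longitude square 6; −1 → 5.
Latitude subsquare c = 2; +1 → 3 = d.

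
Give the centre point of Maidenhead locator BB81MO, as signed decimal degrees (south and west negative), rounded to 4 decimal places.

Field B=1, B=1: +1·20° lon, +1·10° lat → SW at lon -160°, lat -80°.
Square 8, 1: +8·2° lon, +1·1° lat → SW at lon -144°, lat -79°.
Subsquare m=12, o=14: +12·0.0833333° lon, +14·0.0416667° lat → SW at lon -143°, lat -78.4167°.
Cell spans 0.0833333° lon × 0.0416667° lat. Centre is SW corner plus half of each.
latitude -78.3958, longitude -142.9583.

-78.3958, -142.9583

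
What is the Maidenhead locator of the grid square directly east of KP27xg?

KP37ag

Longitude subsquare x = 23; +1 → 24, wraps to 0 = a, carry into square.
Longitude square 2; +1 → 3.
The latitude characters are unchanged.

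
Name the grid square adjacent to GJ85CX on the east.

GJ85dx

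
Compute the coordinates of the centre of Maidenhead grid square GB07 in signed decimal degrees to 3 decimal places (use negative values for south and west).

-72.500, -59.000

Field G=6, B=1: +6·20° lon, +1·10° lat → SW at lon -60°, lat -80°.
Square 0, 7: +0·2° lon, +7·1° lat → SW at lon -60°, lat -73°.
Cell spans 2° lon × 1° lat. Centre is SW corner plus half of each.
latitude -72.500, longitude -59.000.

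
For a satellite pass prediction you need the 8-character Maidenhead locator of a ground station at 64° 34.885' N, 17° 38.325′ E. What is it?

JP84tn69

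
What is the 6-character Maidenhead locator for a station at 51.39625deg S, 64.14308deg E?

Offset from 180°W / 90°S: lon 244.1431°, lat 38.6037°.
Field (20°×10°, letters A–R): lon ⌊244.1431/20⌋ = 12 → M; lat ⌊38.6037/10⌋ = 3 → D.
Square (2°×1°, digits 0–9): lon ⌊4.1431/2⌋ = 2; lat ⌊8.6037/1⌋ = 8.
Subsquare (5′×2.5′, letters a–x): lon ⌊0.1431/0.0833333⌋ = 1 → b; lat ⌊0.6037/0.0416667⌋ = 14 → o.

MD28bo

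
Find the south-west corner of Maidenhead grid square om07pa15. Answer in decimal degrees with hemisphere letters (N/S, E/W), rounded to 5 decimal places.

Field O=14, M=12: +14·20° lon, +12·10° lat → SW at lon 100°, lat 30°.
Square 0, 7: +0·2° lon, +7·1° lat → SW at lon 100°, lat 37°.
Subsquare p=15, a=0: +15·0.0833333° lon, +0·0.0416667° lat → SW at lon 101.25°, lat 37°.
Extended square 1, 5: +1·0.00833333° lon, +5·0.00416667° lat → SW at lon 101.258°, lat 37.0208°.
latitude 37.02083° N, longitude 101.25833° E.

37.02083° N, 101.25833° E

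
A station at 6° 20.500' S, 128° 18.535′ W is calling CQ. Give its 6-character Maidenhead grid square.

CI53up

Shift to the Maidenhead origin (180°W, 90°S): lon 51.6911, lat 83.6583.
Field: lon ⌊51.6911/20⌋ = 2 → C; lat ⌊83.6583/10⌋ = 8 → I.
Square: lon ⌊11.6911/2⌋ = 5; lat ⌊3.6583/1⌋ = 3.
Subsquare: lon ⌊1.6911/0.0833333⌋ = 20 → u; lat ⌊0.6583/0.0416667⌋ = 15 → p.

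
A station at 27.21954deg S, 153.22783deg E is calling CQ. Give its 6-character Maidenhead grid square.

QG62os

Add 180° to longitude and 90° to latitude: 333.2278, 62.7805.
Field: lon ⌊333.2278/20⌋ = 16 → Q; lat ⌊62.7805/10⌋ = 6 → G.
Square: lon ⌊13.2278/2⌋ = 6; lat ⌊2.7805/1⌋ = 2.
Subsquare: lon ⌊1.2278/0.0833333⌋ = 14 → o; lat ⌊0.7805/0.0416667⌋ = 18 → s.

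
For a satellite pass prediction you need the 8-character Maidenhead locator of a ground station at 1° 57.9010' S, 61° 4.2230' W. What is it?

Add 180° to longitude and 90° to latitude: 118.92962, 88.03498.
Field: lon ⌊118.92962/20⌋ = 5 → F; lat ⌊88.03498/10⌋ = 8 → I.
Square: lon ⌊18.92962/2⌋ = 9; lat ⌊8.03498/1⌋ = 8.
Subsquare: lon ⌊0.92962/0.0833333⌋ = 11 → l; lat ⌊0.03498/0.0416667⌋ = 0 → a.
Extended square: lon ⌊0.01295/0.00833333⌋ = 1; lat ⌊0.03498/0.00416667⌋ = 8.

FI98la18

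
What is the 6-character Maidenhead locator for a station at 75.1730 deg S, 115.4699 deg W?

DB24gt

Shift to the Maidenhead origin (180°W, 90°S): lon 64.5301, lat 14.8270.
Field: lon ⌊64.5301/20⌋ = 3 → D; lat ⌊14.8270/10⌋ = 1 → B.
Square: lon ⌊4.5301/2⌋ = 2; lat ⌊4.8270/1⌋ = 4.
Subsquare: lon ⌊0.5301/0.0833333⌋ = 6 → g; lat ⌊0.8270/0.0416667⌋ = 19 → t.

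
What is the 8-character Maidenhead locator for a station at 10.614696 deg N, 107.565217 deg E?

OK30so77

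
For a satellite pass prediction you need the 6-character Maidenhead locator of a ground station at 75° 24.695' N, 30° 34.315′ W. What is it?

HQ45rj

Add 180° to longitude and 90° to latitude: 149.4281, 165.4116.
Field (20°×10°, letters A–R): 149.4281/20 → 7 → H, 165.4116/10 → 16 → Q; chars HQ.
Square (2°×1°, digits 0–9): 9.4281/2 → 4, 5.4116/1 → 5; chars 45.
Subsquare (5′×2.5′, letters a–x): 1.4281/0.0833333 → 17 → r, 0.4116/0.0416667 → 9 → j; chars rj.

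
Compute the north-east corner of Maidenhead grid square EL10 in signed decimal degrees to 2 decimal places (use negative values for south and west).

Field E=4, L=11: +4·20° lon, +11·10° lat → SW at lon -100°, lat 20°.
Square 1, 0: +1·2° lon, +0·1° lat → SW at lon -98°, lat 20°.
Cell spans 2° lon × 1° lat. NE corner is SW corner plus one full cell.
latitude 21.00, longitude -96.00.

21.00, -96.00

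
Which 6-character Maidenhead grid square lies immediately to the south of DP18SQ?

DP18sp

Latitude subsquare q = 16; −1 → 15 = p.
The longitude characters are unchanged.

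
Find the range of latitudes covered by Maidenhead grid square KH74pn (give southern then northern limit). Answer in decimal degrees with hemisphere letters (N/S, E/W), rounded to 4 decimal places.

Field K=10, H=7: +10·20° lon, +7·10° lat → SW at lon 20°, lat -20°.
Square 7, 4: +7·2° lon, +4·1° lat → SW at lon 34°, lat -16°.
Subsquare p=15, n=13: +15·0.0833333° lon, +13·0.0416667° lat → SW at lon 35.25°, lat -15.4583°.
Cell spans 0.0833333° lon × 0.0416667° lat.
south 15.4583° S, north 15.4167° S.

15.4583° S, 15.4167° S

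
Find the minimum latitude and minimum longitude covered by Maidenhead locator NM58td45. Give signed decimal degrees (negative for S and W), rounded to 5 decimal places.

Field N=13, M=12: +13·20° lon, +12·10° lat → SW at lon 80°, lat 30°.
Square 5, 8: +5·2° lon, +8·1° lat → SW at lon 90°, lat 38°.
Subsquare t=19, d=3: +19·0.0833333° lon, +3·0.0416667° lat → SW at lon 91.5833°, lat 38.125°.
Extended square 4, 5: +4·0.00833333° lon, +5·0.00416667° lat → SW at lon 91.6167°, lat 38.1458°.
latitude 38.14583, longitude 91.61667.

38.14583, 91.61667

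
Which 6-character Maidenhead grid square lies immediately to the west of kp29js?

KP29is

Longitude subsquare j = 9; −1 → 8 = i.
The latitude characters are unchanged.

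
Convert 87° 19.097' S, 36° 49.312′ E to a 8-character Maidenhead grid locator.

Shift to the Maidenhead origin (180°W, 90°S): lon 216.82187, lat 2.68172.
Field: 216.82187/20 → 10 → K, 2.68172/10 → 0 → A; chars KA.
Square: 16.82187/2 → 8, 2.68172/1 → 2; chars 82.
Subsquare: 0.82187/0.0833333 → 9 → j, 0.68172/0.0416667 → 16 → q; chars jq.
Extended square: 0.07187/0.00833333 → 8, 0.01505/0.00416667 → 3; chars 83.

KA82jq83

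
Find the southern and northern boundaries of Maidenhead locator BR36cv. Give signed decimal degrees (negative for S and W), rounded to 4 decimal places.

Field B=1, R=17: +1·20° lon, +17·10° lat → SW at lon -160°, lat 80°.
Square 3, 6: +3·2° lon, +6·1° lat → SW at lon -154°, lat 86°.
Subsquare c=2, v=21: +2·0.0833333° lon, +21·0.0416667° lat → SW at lon -153.833°, lat 86.875°.
Cell spans 0.0833333° lon × 0.0416667° lat.
south 86.8750, north 86.9167.

86.8750, 86.9167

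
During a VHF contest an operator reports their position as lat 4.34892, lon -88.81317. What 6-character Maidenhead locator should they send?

Shift to the Maidenhead origin (180°W, 90°S): lon 91.1868, lat 94.3489.
Field: lon ⌊91.1868/20⌋ = 4 → E; lat ⌊94.3489/10⌋ = 9 → J.
Square: lon ⌊11.1868/2⌋ = 5; lat ⌊4.3489/1⌋ = 4.
Subsquare: lon ⌊1.1868/0.0833333⌋ = 14 → o; lat ⌊0.3489/0.0416667⌋ = 8 → i.

EJ54oi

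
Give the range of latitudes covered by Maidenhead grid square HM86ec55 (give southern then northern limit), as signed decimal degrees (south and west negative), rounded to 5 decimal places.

36.10417, 36.10833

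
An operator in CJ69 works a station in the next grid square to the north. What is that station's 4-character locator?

CK60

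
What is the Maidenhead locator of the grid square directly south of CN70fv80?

CN70fu89

Latitude extended square 0; −1 → -1, wraps to 9, carry into subsquare.
Latitude subsquare v = 21; −1 → 20 = u.
The longitude characters are unchanged.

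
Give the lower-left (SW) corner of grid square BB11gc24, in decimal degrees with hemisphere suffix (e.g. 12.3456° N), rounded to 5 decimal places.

78.90000° S, 157.48333° W

Field B=1, B=1: +1·20° lon, +1·10° lat → SW at lon -160°, lat -80°.
Square 1, 1: +1·2° lon, +1·1° lat → SW at lon -158°, lat -79°.
Subsquare g=6, c=2: +6·0.0833333° lon, +2·0.0416667° lat → SW at lon -157.5°, lat -78.9167°.
Extended square 2, 4: +2·0.00833333° lon, +4·0.00416667° lat → SW at lon -157.483°, lat -78.9°.
latitude 78.90000° S, longitude 157.48333° W.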